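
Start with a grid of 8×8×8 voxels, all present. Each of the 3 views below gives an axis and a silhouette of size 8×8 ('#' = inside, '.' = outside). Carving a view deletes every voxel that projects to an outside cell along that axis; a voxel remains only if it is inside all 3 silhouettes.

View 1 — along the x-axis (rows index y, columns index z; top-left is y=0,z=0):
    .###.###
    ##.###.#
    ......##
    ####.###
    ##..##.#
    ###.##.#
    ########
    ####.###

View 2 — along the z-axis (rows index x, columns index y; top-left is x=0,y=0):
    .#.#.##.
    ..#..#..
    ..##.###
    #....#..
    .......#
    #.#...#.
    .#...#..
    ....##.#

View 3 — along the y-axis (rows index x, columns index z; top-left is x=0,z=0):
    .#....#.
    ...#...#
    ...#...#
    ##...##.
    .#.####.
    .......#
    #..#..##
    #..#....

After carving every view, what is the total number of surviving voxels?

start: 8×8×8 = 512 voxels
  1. axis=0 (YZ plane), |mask|=47  ⇒  voxels=376
  2. axis=2 (XY plane), |mask|=22  ⇒  voxels=130
  3. axis=1 (XZ plane), |mask|=22  ⇒  voxels=38

remaining voxels: 38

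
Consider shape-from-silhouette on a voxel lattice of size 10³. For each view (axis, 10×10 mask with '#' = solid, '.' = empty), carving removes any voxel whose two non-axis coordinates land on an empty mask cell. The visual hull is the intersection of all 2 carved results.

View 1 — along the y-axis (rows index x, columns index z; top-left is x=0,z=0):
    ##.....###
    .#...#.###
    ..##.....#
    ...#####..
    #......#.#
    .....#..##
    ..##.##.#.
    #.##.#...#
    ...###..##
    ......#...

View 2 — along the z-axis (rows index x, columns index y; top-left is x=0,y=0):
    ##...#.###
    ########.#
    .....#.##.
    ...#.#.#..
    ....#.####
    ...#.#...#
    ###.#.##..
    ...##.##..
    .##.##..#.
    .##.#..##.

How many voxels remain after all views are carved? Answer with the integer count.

before carving: 1000 voxels (10×10×10)
after view 1 [y-axis, 40 of 100 cells solid] → remaining = 400
after view 2 [z-axis, 49 of 100 cells solid] → remaining = 203

voxel count = 203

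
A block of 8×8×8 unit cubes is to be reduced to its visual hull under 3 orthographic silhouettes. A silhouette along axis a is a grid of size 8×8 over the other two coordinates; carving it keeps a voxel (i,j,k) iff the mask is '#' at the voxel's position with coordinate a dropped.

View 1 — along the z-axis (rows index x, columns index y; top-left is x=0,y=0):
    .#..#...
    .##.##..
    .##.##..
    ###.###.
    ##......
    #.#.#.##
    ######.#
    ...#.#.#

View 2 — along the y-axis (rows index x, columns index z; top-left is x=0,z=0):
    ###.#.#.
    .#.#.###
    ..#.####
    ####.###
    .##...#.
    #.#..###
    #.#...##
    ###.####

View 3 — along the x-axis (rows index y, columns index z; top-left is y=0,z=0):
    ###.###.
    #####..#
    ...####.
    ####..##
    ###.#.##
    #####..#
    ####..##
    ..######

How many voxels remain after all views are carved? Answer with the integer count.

voxel count = 122

start: 8×8×8 = 512 voxels
after view 1 [z-axis, 33 of 64 cells solid] → remaining = 264
after view 2 [y-axis, 41 of 64 cells solid] → remaining = 172
after view 3 [x-axis, 46 of 64 cells solid] → remaining = 122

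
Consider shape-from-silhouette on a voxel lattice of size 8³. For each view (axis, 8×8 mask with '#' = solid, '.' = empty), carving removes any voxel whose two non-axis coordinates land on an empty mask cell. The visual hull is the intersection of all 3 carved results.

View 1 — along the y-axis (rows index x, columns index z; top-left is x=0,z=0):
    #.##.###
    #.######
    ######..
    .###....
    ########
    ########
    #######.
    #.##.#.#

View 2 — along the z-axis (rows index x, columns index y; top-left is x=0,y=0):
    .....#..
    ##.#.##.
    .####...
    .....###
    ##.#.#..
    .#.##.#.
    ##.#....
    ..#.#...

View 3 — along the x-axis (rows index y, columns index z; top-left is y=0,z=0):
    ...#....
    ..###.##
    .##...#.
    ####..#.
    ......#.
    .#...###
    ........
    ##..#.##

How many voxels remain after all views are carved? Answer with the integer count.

initial block: 8^3 = 512
carve view 1 (along y, XZ-mask fill 50/64): 400 voxels remain
carve view 2 (along z, XY-mask fill 26/64): 169 voxels remain
carve view 3 (along x, YZ-mask fill 24/64): 64 voxels remain

|visual hull| = 64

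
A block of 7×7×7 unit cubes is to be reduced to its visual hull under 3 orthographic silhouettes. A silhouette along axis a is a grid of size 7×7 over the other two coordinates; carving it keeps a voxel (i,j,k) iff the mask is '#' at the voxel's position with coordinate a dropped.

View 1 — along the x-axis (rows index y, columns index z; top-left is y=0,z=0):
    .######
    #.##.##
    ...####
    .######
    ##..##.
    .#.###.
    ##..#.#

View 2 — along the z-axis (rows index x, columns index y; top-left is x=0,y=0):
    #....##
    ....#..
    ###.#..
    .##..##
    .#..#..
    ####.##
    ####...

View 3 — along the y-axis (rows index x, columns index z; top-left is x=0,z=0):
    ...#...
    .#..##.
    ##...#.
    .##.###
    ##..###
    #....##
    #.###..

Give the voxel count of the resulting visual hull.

remaining voxels: 55

initial block: 7^3 = 343
[1] x-view keeps 33 columns → grid now 231
[2] z-view keeps 24 columns → grid now 113
[3] y-view keeps 24 columns → grid now 55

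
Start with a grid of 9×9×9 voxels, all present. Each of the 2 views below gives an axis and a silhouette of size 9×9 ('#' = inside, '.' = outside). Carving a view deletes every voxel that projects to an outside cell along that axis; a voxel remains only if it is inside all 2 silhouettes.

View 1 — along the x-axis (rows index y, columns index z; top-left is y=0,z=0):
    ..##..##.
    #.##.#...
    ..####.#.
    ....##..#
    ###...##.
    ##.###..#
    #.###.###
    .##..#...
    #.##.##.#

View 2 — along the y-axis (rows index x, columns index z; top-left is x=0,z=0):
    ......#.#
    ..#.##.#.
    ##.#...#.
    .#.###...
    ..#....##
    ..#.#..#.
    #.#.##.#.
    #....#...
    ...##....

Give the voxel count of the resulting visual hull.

143 voxels

start: 9×9×9 = 729 voxels
after view 1 [x-axis, 43 of 81 cells solid] → remaining = 387
after view 2 [y-axis, 29 of 81 cells solid] → remaining = 143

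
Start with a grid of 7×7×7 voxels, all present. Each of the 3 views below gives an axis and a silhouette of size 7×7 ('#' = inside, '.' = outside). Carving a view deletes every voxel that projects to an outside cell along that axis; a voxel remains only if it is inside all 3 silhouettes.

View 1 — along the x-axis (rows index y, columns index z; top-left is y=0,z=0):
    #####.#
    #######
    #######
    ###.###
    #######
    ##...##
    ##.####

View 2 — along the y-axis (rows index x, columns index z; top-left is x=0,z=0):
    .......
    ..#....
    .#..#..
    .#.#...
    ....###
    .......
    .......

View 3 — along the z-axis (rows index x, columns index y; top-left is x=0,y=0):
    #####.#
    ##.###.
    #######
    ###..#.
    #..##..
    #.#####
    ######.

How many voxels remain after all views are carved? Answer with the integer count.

initial block: 7^3 = 343
V1 x: intersect with YZ mask (43 set) -- 301 left
V2 y: intersect with XZ mask (8 set) -- 49 left
V3 z: intersect with XY mask (37 set) -- 32 left

remaining voxels: 32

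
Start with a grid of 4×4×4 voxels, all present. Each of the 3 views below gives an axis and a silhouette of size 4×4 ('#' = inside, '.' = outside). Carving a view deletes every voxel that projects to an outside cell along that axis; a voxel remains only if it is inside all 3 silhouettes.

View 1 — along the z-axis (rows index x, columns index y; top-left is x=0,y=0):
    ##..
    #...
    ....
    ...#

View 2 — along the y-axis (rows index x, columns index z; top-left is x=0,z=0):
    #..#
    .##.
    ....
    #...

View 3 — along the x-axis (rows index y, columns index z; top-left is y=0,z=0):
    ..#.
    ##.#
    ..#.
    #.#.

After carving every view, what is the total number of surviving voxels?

full grid |V| = 64
[1] z-view keeps 4 columns → grid now 16
[2] y-view keeps 5 columns → grid now 7
[3] x-view keeps 7 columns → grid now 4

4 voxels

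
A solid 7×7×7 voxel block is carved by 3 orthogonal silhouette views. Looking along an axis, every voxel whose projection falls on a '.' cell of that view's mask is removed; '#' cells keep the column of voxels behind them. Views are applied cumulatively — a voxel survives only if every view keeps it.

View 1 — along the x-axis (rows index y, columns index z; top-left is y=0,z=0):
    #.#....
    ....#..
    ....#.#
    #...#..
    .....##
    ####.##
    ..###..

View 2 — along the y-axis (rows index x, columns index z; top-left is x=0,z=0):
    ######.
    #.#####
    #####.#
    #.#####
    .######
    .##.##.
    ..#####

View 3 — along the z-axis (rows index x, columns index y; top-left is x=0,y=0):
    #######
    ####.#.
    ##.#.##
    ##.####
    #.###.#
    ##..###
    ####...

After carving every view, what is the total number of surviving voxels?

voxel count = 77

before carving: 343 voxels (7×7×7)
  1. axis=0 (YZ plane), |mask|=18  ⇒  voxels=126
  2. axis=1 (XZ plane), |mask|=39  ⇒  voxels=104
  3. axis=2 (XY plane), |mask|=37  ⇒  voxels=77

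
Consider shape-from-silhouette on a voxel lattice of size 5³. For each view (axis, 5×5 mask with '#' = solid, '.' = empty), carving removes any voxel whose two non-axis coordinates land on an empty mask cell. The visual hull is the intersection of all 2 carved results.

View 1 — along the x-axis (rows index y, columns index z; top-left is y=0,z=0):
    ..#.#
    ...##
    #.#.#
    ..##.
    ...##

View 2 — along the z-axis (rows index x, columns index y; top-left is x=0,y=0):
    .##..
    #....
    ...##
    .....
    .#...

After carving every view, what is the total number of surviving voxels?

13 voxels

initial block: 5^3 = 125
[1] x-view keeps 11 columns → grid now 55
[2] z-view keeps 6 columns → grid now 13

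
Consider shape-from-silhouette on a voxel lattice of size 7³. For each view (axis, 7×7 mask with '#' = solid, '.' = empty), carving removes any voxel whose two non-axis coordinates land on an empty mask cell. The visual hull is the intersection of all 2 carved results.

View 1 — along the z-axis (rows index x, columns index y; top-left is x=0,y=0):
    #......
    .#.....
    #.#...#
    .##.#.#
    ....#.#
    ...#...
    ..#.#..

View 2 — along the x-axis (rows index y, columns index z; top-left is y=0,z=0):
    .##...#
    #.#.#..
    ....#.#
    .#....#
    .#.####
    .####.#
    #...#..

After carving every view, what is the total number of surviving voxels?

remaining voxels: 41

start: 7×7×7 = 343 voxels
V1 z: intersect with XY mask (14 set) -- 98 left
V2 x: intersect with YZ mask (22 set) -- 41 left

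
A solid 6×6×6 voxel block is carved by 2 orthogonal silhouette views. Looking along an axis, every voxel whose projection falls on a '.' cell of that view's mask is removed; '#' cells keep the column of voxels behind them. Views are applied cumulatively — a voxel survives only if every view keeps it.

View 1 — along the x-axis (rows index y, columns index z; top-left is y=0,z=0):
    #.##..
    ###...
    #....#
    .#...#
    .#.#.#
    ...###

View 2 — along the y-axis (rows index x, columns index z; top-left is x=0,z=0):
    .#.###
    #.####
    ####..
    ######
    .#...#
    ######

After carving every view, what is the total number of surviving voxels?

full grid |V| = 216
  1. axis=0 (YZ plane), |mask|=16  ⇒  voxels=96
  2. axis=1 (XZ plane), |mask|=27  ⇒  voxels=74

voxel count = 74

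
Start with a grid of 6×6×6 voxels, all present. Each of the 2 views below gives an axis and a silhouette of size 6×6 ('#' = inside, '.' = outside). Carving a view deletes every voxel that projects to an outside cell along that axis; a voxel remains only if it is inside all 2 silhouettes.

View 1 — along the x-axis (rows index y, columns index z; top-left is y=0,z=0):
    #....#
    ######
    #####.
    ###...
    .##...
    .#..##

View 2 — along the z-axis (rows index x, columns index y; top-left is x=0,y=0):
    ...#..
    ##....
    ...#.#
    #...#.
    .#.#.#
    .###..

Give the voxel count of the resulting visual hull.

before carving: 216 voxels (6×6×6)
  1. axis=0 (YZ plane), |mask|=21  ⇒  voxels=126
  2. axis=2 (XY plane), |mask|=13  ⇒  voxels=47

voxel count = 47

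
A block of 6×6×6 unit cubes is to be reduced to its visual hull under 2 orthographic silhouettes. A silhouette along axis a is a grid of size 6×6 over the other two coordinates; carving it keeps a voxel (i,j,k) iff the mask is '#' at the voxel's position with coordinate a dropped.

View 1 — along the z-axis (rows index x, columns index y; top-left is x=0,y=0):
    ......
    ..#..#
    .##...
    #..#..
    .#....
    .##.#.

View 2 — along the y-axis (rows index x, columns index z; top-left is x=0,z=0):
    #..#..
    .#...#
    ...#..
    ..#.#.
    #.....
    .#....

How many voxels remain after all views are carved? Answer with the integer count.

full grid |V| = 216
V1 z: intersect with XY mask (10 set) -- 60 left
V2 y: intersect with XZ mask (9 set) -- 14 left

remaining voxels: 14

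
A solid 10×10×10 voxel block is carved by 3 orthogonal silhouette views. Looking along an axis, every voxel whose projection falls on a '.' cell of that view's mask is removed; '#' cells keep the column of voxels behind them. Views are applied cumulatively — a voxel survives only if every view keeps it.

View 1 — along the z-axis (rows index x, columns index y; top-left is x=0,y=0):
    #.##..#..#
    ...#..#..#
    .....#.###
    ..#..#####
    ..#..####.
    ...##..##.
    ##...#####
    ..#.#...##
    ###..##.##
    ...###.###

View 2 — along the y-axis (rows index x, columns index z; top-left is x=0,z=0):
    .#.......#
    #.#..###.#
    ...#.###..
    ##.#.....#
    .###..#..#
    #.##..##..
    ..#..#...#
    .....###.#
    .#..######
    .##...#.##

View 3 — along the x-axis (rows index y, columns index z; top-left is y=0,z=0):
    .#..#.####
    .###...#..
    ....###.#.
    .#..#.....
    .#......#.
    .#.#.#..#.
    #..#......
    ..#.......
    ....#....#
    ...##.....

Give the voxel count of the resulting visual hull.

initial block: 10^3 = 1000
carve view 1 (along z, XY-mask fill 51/100): 510 voxels remain
carve view 2 (along y, XZ-mask fill 45/100): 229 voxels remain
carve view 3 (along x, YZ-mask fill 29/100): 53 voxels remain

|visual hull| = 53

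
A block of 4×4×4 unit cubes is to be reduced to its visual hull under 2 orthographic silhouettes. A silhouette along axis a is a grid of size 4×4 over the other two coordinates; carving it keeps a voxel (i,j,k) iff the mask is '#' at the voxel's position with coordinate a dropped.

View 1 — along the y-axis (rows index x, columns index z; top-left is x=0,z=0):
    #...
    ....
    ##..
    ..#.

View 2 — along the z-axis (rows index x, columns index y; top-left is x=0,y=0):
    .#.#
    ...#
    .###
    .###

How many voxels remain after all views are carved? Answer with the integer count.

full grid |V| = 64
  1. axis=1 (XZ plane), |mask|=4  ⇒  voxels=16
  2. axis=2 (XY plane), |mask|=9  ⇒  voxels=11

voxel count = 11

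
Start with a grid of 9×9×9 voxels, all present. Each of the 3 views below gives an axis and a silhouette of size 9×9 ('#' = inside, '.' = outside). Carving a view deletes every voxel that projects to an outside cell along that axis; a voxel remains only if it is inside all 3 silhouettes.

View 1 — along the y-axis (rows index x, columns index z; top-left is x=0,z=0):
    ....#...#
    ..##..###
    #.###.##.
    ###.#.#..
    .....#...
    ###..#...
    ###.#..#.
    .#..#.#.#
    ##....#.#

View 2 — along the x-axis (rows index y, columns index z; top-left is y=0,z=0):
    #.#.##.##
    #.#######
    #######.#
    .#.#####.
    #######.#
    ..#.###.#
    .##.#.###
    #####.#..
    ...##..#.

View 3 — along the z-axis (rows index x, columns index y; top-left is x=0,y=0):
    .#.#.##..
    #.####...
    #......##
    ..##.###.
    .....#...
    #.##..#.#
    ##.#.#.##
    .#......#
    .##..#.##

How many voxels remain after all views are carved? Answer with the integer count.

initial block: 9^3 = 729
carve view 1 (along y, XZ-mask fill 36/81): 324 voxels remain
carve view 2 (along x, YZ-mask fill 56/81): 228 voxels remain
carve view 3 (along z, XY-mask fill 36/81): 103 voxels remain

remaining voxels: 103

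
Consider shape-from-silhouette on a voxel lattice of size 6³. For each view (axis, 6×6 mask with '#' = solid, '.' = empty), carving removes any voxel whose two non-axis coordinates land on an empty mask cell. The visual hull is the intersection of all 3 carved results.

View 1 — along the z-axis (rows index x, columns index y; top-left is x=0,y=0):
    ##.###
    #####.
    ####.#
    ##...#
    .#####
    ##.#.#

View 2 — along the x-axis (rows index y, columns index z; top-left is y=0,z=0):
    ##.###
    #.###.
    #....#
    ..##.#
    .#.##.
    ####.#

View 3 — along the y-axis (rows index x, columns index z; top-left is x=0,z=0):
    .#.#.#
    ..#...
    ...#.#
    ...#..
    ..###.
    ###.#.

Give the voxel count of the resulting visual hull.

full grid |V| = 216
[1] z-view keeps 27 columns → grid now 162
[2] x-view keeps 22 columns → grid now 104
[3] y-view keeps 14 columns → grid now 43

remaining voxels: 43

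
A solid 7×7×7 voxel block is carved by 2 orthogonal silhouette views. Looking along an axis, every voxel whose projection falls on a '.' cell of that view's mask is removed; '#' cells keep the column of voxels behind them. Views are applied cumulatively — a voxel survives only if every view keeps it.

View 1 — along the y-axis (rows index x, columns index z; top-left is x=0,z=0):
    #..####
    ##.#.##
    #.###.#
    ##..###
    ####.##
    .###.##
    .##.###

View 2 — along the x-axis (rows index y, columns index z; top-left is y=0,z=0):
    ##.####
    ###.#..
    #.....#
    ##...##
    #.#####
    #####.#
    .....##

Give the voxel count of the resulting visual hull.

full grid |V| = 343
after view 1 [y-axis, 36 of 49 cells solid] → remaining = 252
after view 2 [x-axis, 30 of 49 cells solid] → remaining = 159

159 voxels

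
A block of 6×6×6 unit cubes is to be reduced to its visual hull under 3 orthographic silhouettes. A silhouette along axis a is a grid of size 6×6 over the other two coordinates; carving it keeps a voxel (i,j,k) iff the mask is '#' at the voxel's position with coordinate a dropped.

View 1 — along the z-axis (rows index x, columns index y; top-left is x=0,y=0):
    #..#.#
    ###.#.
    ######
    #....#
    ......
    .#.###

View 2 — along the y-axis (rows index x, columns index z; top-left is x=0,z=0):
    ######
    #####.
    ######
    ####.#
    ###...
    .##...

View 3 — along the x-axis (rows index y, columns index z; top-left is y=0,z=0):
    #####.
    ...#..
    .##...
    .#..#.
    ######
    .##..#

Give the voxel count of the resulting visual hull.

voxel count = 54

before carving: 216 voxels (6×6×6)
after view 1 [z-axis, 19 of 36 cells solid] → remaining = 114
after view 2 [y-axis, 27 of 36 cells solid] → remaining = 92
after view 3 [x-axis, 19 of 36 cells solid] → remaining = 54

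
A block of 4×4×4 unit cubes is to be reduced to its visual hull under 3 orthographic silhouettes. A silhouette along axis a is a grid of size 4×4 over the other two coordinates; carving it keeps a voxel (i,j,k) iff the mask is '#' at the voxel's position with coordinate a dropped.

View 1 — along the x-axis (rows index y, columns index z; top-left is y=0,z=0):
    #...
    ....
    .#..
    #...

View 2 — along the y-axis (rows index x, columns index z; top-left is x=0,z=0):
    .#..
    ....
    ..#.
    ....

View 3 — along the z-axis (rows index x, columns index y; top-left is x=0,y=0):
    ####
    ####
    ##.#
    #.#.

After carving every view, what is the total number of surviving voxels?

|visual hull| = 1

before carving: 64 voxels (4×4×4)
after view 1 [x-axis, 3 of 16 cells solid] → remaining = 12
after view 2 [y-axis, 2 of 16 cells solid] → remaining = 1
after view 3 [z-axis, 13 of 16 cells solid] → remaining = 1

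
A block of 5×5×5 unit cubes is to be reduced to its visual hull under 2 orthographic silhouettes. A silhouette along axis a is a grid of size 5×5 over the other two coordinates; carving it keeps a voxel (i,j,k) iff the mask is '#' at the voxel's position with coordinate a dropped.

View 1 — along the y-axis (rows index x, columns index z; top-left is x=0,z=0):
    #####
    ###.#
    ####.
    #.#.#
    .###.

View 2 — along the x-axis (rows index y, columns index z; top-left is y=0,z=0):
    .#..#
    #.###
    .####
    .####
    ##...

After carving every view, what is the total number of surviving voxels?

initial block: 5^3 = 125
V1 y: intersect with XZ mask (19 set) -- 95 left
V2 x: intersect with YZ mask (16 set) -- 60 left

60 voxels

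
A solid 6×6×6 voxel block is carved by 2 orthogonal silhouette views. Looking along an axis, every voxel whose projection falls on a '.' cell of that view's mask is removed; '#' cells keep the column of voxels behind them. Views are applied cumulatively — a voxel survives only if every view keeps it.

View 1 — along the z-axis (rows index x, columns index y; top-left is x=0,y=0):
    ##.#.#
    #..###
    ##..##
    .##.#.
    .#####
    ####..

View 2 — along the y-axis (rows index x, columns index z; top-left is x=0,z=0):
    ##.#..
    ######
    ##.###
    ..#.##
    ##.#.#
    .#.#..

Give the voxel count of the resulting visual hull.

start: 6×6×6 = 216 voxels
after view 1 [z-axis, 24 of 36 cells solid] → remaining = 144
after view 2 [y-axis, 23 of 36 cells solid] → remaining = 93

remaining voxels: 93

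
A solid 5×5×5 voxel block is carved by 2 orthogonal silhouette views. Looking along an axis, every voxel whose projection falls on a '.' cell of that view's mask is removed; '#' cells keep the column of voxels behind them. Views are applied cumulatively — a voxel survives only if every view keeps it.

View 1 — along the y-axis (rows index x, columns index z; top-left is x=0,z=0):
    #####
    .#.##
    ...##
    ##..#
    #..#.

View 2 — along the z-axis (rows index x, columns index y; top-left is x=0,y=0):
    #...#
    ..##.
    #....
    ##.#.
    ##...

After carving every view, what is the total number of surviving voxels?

full grid |V| = 125
step 1: project along y, AND mask (15/25) → |grid| = 75
step 2: project along z, AND mask (10/25) → |grid| = 31

31 voxels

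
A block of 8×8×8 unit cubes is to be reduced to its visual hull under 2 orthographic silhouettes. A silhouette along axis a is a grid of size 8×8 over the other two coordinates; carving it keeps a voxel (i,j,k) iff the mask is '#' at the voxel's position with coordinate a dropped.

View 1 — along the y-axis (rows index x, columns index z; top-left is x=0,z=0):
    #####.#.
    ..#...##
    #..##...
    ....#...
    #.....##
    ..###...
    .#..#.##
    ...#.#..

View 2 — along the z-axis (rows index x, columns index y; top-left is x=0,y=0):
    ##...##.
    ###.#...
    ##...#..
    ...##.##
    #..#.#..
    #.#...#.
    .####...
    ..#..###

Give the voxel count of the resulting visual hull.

remaining voxels: 91

initial block: 8^3 = 512
  1. axis=1 (XZ plane), |mask|=25  ⇒  voxels=200
  2. axis=2 (XY plane), |mask|=29  ⇒  voxels=91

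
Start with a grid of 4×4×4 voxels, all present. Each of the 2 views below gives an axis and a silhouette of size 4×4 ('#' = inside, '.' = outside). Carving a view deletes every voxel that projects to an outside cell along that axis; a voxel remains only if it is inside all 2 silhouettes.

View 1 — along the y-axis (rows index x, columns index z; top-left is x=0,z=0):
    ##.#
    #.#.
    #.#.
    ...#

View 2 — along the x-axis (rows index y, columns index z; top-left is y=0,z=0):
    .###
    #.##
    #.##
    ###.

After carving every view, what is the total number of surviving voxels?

25 voxels

full grid |V| = 64
  1. axis=1 (XZ plane), |mask|=8  ⇒  voxels=32
  2. axis=0 (YZ plane), |mask|=12  ⇒  voxels=25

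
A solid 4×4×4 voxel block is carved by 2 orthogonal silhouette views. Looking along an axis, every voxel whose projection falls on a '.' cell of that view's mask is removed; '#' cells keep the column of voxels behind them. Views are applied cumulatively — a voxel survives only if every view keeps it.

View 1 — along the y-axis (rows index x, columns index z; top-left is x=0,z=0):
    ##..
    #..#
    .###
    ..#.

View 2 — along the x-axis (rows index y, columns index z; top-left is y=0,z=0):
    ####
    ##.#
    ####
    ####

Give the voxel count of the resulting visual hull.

|visual hull| = 30

initial block: 4^3 = 64
after view 1 [y-axis, 8 of 16 cells solid] → remaining = 32
after view 2 [x-axis, 15 of 16 cells solid] → remaining = 30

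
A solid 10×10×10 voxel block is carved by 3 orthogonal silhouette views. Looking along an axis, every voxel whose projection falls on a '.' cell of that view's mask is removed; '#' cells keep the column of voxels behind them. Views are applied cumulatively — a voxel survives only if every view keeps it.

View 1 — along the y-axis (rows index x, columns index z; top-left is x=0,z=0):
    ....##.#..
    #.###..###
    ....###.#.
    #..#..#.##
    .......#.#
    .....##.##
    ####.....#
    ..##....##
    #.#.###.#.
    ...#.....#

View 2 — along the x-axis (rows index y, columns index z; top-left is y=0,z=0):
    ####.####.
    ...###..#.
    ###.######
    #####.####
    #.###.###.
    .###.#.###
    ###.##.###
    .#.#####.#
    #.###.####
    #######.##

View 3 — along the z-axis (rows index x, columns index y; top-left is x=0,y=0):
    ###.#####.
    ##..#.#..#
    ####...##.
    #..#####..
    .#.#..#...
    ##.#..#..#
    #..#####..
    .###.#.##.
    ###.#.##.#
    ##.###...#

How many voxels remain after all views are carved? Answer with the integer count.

voxel count = 189

full grid |V| = 1000
carve view 1 (along y, XZ-mask fill 42/100): 420 voxels remain
carve view 2 (along x, YZ-mask fill 76/100): 322 voxels remain
carve view 3 (along z, XY-mask fill 58/100): 189 voxels remain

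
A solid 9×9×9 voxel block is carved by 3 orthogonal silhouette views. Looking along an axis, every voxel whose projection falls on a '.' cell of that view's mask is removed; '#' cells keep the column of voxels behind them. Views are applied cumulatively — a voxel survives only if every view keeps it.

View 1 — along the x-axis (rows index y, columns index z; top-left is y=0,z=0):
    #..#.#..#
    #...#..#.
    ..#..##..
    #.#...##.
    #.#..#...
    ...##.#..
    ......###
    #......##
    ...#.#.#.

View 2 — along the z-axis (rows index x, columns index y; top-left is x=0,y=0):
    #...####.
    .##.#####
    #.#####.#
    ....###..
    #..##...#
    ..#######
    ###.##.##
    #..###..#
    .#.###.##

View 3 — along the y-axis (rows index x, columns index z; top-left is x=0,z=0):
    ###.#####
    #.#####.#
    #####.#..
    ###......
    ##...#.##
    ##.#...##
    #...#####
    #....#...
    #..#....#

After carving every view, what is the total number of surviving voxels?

before carving: 729 voxels (9×9×9)
step 1: project along x, AND mask (29/81) → |grid| = 261
step 2: project along z, AND mask (51/81) → |grid| = 163
step 3: project along y, AND mask (45/81) → |grid| = 97

voxel count = 97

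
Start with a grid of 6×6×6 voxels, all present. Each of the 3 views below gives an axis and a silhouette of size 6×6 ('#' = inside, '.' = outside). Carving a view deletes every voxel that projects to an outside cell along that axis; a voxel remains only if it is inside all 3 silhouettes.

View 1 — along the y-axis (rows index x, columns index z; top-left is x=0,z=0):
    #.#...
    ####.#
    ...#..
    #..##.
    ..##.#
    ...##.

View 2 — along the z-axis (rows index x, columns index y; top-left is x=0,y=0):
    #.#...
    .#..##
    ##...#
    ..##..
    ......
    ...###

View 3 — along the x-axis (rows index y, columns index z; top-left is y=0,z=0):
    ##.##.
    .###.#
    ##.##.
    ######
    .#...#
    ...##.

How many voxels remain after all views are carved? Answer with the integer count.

remaining voxels: 22

start: 6×6×6 = 216 voxels
V1 y: intersect with XZ mask (16 set) -- 96 left
V2 z: intersect with XY mask (13 set) -- 34 left
V3 x: intersect with YZ mask (22 set) -- 22 left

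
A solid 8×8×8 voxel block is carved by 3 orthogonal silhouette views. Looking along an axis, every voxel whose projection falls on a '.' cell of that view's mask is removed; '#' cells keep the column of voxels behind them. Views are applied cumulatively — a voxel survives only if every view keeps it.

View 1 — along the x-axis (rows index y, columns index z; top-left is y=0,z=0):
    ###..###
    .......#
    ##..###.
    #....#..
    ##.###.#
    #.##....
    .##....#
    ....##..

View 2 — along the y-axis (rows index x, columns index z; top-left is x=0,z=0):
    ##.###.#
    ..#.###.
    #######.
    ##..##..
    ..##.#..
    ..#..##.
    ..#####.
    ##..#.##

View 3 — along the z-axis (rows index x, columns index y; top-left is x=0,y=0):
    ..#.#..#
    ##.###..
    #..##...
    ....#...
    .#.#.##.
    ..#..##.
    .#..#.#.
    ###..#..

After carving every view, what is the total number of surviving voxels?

voxel count = 57

start: 8×8×8 = 512 voxels
step 1: project along x, AND mask (28/64) → |grid| = 224
step 2: project along y, AND mask (37/64) → |grid| = 130
step 3: project along z, AND mask (26/64) → |grid| = 57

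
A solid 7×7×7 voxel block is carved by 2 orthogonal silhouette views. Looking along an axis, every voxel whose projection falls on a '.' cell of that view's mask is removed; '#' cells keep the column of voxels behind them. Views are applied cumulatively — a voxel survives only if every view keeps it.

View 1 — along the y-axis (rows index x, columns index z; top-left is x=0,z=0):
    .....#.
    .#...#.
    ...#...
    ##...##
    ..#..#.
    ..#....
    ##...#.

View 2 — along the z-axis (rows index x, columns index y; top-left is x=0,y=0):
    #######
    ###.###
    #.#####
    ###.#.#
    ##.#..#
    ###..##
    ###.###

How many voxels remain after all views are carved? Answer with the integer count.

remaining voxels: 76

start: 7×7×7 = 343 voxels
  1. axis=1 (XZ plane), |mask|=14  ⇒  voxels=98
  2. axis=2 (XY plane), |mask|=39  ⇒  voxels=76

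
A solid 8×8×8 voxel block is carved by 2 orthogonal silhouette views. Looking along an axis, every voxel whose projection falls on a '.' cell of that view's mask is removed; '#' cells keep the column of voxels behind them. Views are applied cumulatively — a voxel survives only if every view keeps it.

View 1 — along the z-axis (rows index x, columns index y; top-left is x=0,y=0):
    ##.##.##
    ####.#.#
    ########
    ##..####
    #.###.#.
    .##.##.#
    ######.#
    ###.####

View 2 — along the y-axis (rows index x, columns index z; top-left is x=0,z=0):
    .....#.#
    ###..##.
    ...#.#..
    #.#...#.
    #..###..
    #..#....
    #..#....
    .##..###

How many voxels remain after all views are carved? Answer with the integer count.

full grid |V| = 512
  1. axis=2 (XY plane), |mask|=50  ⇒  voxels=400
  2. axis=1 (XZ plane), |mask|=25  ⇒  voxels=155

voxel count = 155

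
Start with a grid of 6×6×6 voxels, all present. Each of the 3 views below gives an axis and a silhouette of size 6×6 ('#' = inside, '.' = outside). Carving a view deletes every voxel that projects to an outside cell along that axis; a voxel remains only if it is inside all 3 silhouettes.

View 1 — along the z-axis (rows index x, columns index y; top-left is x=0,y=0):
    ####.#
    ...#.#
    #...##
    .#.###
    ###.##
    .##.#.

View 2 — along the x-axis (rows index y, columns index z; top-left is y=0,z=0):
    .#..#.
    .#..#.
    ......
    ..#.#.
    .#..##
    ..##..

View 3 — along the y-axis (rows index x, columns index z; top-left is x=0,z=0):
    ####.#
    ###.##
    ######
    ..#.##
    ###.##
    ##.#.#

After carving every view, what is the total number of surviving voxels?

initial block: 6^3 = 216
carve view 1 (along z, XY-mask fill 22/36): 132 voxels remain
carve view 2 (along x, YZ-mask fill 11/36): 42 voxels remain
carve view 3 (along y, XZ-mask fill 28/36): 32 voxels remain

voxel count = 32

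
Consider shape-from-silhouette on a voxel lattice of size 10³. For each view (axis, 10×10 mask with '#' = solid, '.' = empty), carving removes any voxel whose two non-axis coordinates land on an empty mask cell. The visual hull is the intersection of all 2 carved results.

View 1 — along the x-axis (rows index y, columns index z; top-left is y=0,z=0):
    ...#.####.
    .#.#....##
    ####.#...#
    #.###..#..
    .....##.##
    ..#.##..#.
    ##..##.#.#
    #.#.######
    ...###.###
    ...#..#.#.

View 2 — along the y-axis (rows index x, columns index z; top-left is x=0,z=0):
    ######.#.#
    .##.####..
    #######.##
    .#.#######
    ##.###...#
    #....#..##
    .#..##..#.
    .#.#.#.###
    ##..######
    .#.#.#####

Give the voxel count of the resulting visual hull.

before carving: 1000 voxels (10×10×10)
after view 1 [x-axis, 51 of 100 cells solid] → remaining = 510
after view 2 [y-axis, 66 of 100 cells solid] → remaining = 347

voxel count = 347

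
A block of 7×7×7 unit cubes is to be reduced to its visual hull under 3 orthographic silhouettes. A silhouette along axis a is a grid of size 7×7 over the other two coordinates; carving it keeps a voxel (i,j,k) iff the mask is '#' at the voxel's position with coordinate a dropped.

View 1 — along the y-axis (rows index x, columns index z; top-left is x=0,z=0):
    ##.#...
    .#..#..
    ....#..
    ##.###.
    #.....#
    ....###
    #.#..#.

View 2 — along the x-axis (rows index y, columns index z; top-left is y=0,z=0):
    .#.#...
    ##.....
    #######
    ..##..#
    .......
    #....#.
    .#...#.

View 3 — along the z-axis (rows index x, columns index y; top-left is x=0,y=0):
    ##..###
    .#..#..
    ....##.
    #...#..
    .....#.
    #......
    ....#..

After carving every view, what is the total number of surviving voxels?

|visual hull| = 10

before carving: 343 voxels (7×7×7)
step 1: project along y, AND mask (19/49) → |grid| = 133
step 2: project along x, AND mask (18/49) → |grid| = 49
step 3: project along z, AND mask (14/49) → |grid| = 10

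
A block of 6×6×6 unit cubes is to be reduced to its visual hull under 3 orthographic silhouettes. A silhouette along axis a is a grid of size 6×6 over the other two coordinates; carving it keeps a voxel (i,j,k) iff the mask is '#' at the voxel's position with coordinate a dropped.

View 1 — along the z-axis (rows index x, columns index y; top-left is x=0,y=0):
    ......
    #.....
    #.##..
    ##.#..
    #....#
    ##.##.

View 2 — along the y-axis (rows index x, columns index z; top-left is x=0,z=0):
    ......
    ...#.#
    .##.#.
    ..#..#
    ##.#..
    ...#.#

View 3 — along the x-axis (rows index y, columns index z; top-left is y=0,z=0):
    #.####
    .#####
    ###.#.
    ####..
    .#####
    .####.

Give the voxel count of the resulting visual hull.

full grid |V| = 216
after view 1 [z-axis, 13 of 36 cells solid] → remaining = 78
after view 2 [y-axis, 12 of 36 cells solid] → remaining = 31
after view 3 [x-axis, 27 of 36 cells solid] → remaining = 25

remaining voxels: 25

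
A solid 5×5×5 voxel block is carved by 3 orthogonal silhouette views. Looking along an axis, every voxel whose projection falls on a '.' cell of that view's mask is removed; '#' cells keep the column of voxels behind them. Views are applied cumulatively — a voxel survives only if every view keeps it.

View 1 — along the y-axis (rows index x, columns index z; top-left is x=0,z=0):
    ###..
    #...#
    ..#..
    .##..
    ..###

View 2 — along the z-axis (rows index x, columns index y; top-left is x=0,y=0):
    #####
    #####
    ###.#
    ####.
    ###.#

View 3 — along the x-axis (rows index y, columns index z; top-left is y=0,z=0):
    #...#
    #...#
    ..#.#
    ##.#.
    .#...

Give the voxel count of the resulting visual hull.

19 voxels

before carving: 125 voxels (5×5×5)
after view 1 [y-axis, 11 of 25 cells solid] → remaining = 55
after view 2 [z-axis, 22 of 25 cells solid] → remaining = 49
after view 3 [x-axis, 10 of 25 cells solid] → remaining = 19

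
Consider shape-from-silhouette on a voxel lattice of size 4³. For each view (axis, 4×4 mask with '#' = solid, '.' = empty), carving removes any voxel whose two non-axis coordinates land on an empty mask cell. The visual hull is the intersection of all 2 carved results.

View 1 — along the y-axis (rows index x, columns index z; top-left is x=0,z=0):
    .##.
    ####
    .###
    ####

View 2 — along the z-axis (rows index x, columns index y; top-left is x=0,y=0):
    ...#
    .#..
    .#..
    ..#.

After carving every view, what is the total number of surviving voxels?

start: 4×4×4 = 64 voxels
step 1: project along y, AND mask (13/16) → |grid| = 52
step 2: project along z, AND mask (4/16) → |grid| = 13

voxel count = 13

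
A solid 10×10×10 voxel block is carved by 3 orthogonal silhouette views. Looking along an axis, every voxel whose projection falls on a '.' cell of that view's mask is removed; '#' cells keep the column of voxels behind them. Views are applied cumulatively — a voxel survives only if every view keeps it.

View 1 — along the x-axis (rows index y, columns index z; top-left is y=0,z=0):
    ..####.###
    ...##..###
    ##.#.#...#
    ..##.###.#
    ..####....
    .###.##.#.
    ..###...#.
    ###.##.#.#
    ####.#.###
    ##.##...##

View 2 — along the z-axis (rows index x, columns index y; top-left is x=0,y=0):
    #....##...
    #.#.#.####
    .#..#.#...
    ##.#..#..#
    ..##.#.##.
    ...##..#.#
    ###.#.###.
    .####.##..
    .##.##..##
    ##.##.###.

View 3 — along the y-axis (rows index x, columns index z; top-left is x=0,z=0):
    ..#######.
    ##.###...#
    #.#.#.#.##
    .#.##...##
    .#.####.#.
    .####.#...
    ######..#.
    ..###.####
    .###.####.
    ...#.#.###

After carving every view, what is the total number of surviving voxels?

203 voxels

initial block: 10^3 = 1000
step 1: project along x, AND mask (58/100) → |grid| = 580
step 2: project along z, AND mask (53/100) → |grid| = 300
step 3: project along y, AND mask (61/100) → |grid| = 203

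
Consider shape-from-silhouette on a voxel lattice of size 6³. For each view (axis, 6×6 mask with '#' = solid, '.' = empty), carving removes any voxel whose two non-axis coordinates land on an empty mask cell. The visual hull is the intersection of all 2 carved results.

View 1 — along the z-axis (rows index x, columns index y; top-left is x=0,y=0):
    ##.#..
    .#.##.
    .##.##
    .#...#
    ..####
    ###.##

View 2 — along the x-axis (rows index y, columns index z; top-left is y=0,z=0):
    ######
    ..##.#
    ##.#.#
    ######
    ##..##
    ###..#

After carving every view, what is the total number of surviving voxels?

|visual hull| = 89

before carving: 216 voxels (6×6×6)
carve view 1 (along z, XY-mask fill 21/36): 126 voxels remain
carve view 2 (along x, YZ-mask fill 27/36): 89 voxels remain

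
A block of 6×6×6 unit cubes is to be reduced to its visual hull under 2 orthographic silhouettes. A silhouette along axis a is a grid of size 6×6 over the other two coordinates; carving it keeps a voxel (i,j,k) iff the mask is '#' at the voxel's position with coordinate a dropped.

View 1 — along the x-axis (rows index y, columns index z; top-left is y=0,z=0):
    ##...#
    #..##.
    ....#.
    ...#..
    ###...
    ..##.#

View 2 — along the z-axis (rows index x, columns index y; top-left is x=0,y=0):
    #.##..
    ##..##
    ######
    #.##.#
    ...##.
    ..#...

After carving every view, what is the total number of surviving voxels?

remaining voxels: 44

before carving: 216 voxels (6×6×6)
step 1: project along x, AND mask (14/36) → |grid| = 84
step 2: project along z, AND mask (20/36) → |grid| = 44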